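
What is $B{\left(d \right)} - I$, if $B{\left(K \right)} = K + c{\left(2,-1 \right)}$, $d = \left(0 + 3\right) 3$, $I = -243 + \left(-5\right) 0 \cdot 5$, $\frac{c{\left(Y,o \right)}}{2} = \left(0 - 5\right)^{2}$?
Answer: $302$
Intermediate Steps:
$c{\left(Y,o \right)} = 50$ ($c{\left(Y,o \right)} = 2 \left(0 - 5\right)^{2} = 2 \left(-5\right)^{2} = 2 \cdot 25 = 50$)
$I = -243$ ($I = -243 + 0 \cdot 5 = -243 + 0 = -243$)
$d = 9$ ($d = 3 \cdot 3 = 9$)
$B{\left(K \right)} = 50 + K$ ($B{\left(K \right)} = K + 50 = 50 + K$)
$B{\left(d \right)} - I = \left(50 + 9\right) - -243 = 59 + 243 = 302$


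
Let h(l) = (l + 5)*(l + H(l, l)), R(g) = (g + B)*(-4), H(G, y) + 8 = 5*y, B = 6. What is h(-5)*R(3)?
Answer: 0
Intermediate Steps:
H(G, y) = -8 + 5*y
R(g) = -24 - 4*g (R(g) = (g + 6)*(-4) = (6 + g)*(-4) = -24 - 4*g)
h(l) = (-8 + 6*l)*(5 + l) (h(l) = (l + 5)*(l + (-8 + 5*l)) = (5 + l)*(-8 + 6*l) = (-8 + 6*l)*(5 + l))
h(-5)*R(3) = (-40 + 6*(-5)**2 + 22*(-5))*(-24 - 4*3) = (-40 + 6*25 - 110)*(-24 - 12) = (-40 + 150 - 110)*(-36) = 0*(-36) = 0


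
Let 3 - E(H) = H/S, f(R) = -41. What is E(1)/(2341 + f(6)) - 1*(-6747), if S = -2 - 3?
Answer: 19397629/2875 ≈ 6747.0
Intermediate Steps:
S = -5
E(H) = 3 + H/5 (E(H) = 3 - H/(-5) = 3 - H*(-1)/5 = 3 - (-1)*H/5 = 3 + H/5)
E(1)/(2341 + f(6)) - 1*(-6747) = (3 + (⅕)*1)/(2341 - 41) - 1*(-6747) = (3 + ⅕)/2300 + 6747 = (16/5)*(1/2300) + 6747 = 4/2875 + 6747 = 19397629/2875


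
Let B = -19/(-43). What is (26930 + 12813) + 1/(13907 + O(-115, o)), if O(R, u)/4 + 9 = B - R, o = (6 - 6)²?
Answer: 24493968630/616309 ≈ 39743.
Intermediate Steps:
B = 19/43 (B = -19*(-1/43) = 19/43 ≈ 0.44186)
o = 0 (o = 0² = 0)
O(R, u) = -1472/43 - 4*R (O(R, u) = -36 + 4*(19/43 - R) = -36 + (76/43 - 4*R) = -1472/43 - 4*R)
(26930 + 12813) + 1/(13907 + O(-115, o)) = (26930 + 12813) + 1/(13907 + (-1472/43 - 4*(-115))) = 39743 + 1/(13907 + (-1472/43 + 460)) = 39743 + 1/(13907 + 18308/43) = 39743 + 1/(616309/43) = 39743 + 43/616309 = 24493968630/616309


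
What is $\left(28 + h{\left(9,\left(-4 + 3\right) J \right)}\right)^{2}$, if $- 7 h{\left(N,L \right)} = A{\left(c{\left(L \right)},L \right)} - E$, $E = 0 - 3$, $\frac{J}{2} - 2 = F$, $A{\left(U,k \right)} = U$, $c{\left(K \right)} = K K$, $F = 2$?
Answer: $\frac{16641}{49} \approx 339.61$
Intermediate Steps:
$c{\left(K \right)} = K^{2}$
$J = 8$ ($J = 4 + 2 \cdot 2 = 4 + 4 = 8$)
$E = -3$
$h{\left(N,L \right)} = - \frac{3}{7} - \frac{L^{2}}{7}$ ($h{\left(N,L \right)} = - \frac{L^{2} - -3}{7} = - \frac{L^{2} + 3}{7} = - \frac{3 + L^{2}}{7} = - \frac{3}{7} - \frac{L^{2}}{7}$)
$\left(28 + h{\left(9,\left(-4 + 3\right) J \right)}\right)^{2} = \left(28 - \left(\frac{3}{7} + \frac{\left(\left(-4 + 3\right) 8\right)^{2}}{7}\right)\right)^{2} = \left(28 - \left(\frac{3}{7} + \frac{\left(\left(-1\right) 8\right)^{2}}{7}\right)\right)^{2} = \left(28 - \left(\frac{3}{7} + \frac{\left(-8\right)^{2}}{7}\right)\right)^{2} = \left(28 - \frac{67}{7}\right)^{2} = \left(\frac{129}{7}\right)^{2} = \frac{16641}{49}$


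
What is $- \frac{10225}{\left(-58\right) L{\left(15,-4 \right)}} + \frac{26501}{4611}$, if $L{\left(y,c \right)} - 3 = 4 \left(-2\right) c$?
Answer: $\frac{696169}{64554} \approx 10.784$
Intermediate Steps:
$L{\left(y,c \right)} = 3 - 8 c$ ($L{\left(y,c \right)} = 3 + 4 \left(-2\right) c = 3 - 8 c$)
$- \frac{10225}{\left(-58\right) L{\left(15,-4 \right)}} + \frac{26501}{4611} = - \frac{10225}{\left(-58\right) \left(3 - -32\right)} + \frac{26501}{4611} = - \frac{10225}{\left(-58\right) \left(3 + 32\right)} + 26501 \cdot \frac{1}{4611} = - \frac{10225}{\left(-58\right) 35} + \frac{26501}{4611} = - \frac{10225}{-2030} + \frac{26501}{4611} = \left(-10225\right) \left(- \frac{1}{2030}\right) + \frac{26501}{4611} = \frac{2045}{406} + \frac{26501}{4611} = \frac{696169}{64554}$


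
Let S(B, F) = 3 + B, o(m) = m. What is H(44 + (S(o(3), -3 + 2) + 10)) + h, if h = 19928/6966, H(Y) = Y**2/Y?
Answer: 218944/3483 ≈ 62.861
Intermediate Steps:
H(Y) = Y
h = 9964/3483 (h = 19928*(1/6966) = 9964/3483 ≈ 2.8608)
H(44 + (S(o(3), -3 + 2) + 10)) + h = (44 + ((3 + 3) + 10)) + 9964/3483 = (44 + (6 + 10)) + 9964/3483 = (44 + 16) + 9964/3483 = 60 + 9964/3483 = 218944/3483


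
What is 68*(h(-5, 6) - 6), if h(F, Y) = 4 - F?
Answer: 204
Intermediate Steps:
68*(h(-5, 6) - 6) = 68*((4 - 1*(-5)) - 6) = 68*((4 + 5) - 6) = 68*(9 - 6) = 68*3 = 204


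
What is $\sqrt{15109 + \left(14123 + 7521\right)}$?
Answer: $\sqrt{36753} \approx 191.71$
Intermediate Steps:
$\sqrt{15109 + \left(14123 + 7521\right)} = \sqrt{15109 + 21644} = \sqrt{36753}$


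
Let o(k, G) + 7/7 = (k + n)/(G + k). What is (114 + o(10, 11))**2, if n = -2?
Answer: 5669161/441 ≈ 12855.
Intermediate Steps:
o(k, G) = -1 + (-2 + k)/(G + k) (o(k, G) = -1 + (k - 2)/(G + k) = -1 + (-2 + k)/(G + k))
(114 + o(10, 11))**2 = (114 + (-2 - 1*11)/(11 + 10))**2 = (114 + (-2 - 11)/21)**2 = (114 + (1/21)*(-13))**2 = (114 - 13/21)**2 = (2381/21)**2 = 5669161/441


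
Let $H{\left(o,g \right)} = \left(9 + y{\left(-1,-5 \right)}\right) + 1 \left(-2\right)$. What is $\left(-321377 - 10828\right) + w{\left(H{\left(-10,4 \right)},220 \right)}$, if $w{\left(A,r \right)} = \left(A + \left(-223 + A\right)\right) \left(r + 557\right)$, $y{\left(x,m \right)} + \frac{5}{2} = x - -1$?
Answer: $-498483$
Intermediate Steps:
$y{\left(x,m \right)} = - \frac{3}{2} + x$ ($y{\left(x,m \right)} = - \frac{5}{2} + \left(x - -1\right) = - \frac{5}{2} + \left(x + 1\right) = - \frac{5}{2} + \left(1 + x\right) = - \frac{3}{2} + x$)
$H{\left(o,g \right)} = \frac{9}{2}$ ($H{\left(o,g \right)} = \left(9 - \frac{5}{2}\right) + 1 \left(-2\right) = \left(9 - \frac{5}{2}\right) - 2 = \frac{13}{2} - 2 = \frac{9}{2}$)
$w{\left(A,r \right)} = \left(-223 + 2 A\right) \left(557 + r\right)$
$\left(-321377 - 10828\right) + w{\left(H{\left(-10,4 \right)},220 \right)} = \left(-321377 - 10828\right) + \left(-124211 - 49060 + 1114 \cdot \frac{9}{2} + 2 \cdot \frac{9}{2} \cdot 220\right) = -332205 + \left(-124211 - 49060 + 5013 + 1980\right) = -332205 - 166278 = -498483$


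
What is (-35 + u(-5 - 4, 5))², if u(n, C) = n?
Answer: 1936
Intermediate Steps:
(-35 + u(-5 - 4, 5))² = (-35 + (-5 - 4))² = (-35 - 9)² = (-44)² = 1936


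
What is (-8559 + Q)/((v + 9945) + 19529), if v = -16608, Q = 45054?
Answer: 36495/12866 ≈ 2.8365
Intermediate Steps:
(-8559 + Q)/((v + 9945) + 19529) = (-8559 + 45054)/((-16608 + 9945) + 19529) = 36495/(-6663 + 19529) = 36495/12866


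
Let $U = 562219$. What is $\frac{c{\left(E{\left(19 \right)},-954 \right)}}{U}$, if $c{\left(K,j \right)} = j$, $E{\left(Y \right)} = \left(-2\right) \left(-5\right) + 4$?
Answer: $- \frac{954}{562219} \approx -0.0016968$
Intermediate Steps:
$E{\left(Y \right)} = 14$ ($E{\left(Y \right)} = 10 + 4 = 14$)
$\frac{c{\left(E{\left(19 \right)},-954 \right)}}{U} = - \frac{954}{562219}$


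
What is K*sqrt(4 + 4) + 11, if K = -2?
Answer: 11 - 4*sqrt(2) ≈ 5.3431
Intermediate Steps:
K*sqrt(4 + 4) + 11 = -2*sqrt(4 + 4) + 11 = -4*sqrt(2) + 11 = 11 - 4*sqrt(2)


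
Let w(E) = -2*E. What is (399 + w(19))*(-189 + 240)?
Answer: 18411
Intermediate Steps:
(399 + w(19))*(-189 + 240) = (399 - 2*19)*(-189 + 240) = (399 - 38)*51 = 361*51 = 18411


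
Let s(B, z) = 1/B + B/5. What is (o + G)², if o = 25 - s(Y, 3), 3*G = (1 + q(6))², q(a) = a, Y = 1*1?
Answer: 362404/225 ≈ 1610.7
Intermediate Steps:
Y = 1
s(B, z) = 1/B + B/5 (s(B, z) = 1/B + B*(⅕) = 1/B + B/5)
G = 49/3 (G = (1 + 6)²/3 = (⅓)*7² = (⅓)*49 = 49/3 ≈ 16.333)
o = 119/5 (o = 25 - (1/1 + (⅕)*1) = 25 - (1 + ⅕) = 25 - 1*6/5 = 25 - 6/5 = 119/5 ≈ 23.800)
(o + G)² = (119/5 + 49/3)² = (602/15)² = 362404/225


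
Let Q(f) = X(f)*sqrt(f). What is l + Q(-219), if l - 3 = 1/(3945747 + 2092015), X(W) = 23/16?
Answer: 18113287/6037762 + 23*I*sqrt(219)/16 ≈ 3.0 + 21.273*I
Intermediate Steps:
X(W) = 23/16 (X(W) = 23*(1/16) = 23/16)
Q(f) = 23*sqrt(f)/16
l = 18113287/6037762 (l = 3 + 1/(3945747 + 2092015) = 3 + 1/6037762 = 18113287/6037762 ≈ 3.0000)
l + Q(-219) = 18113287/6037762 + 23*sqrt(-219)/16 = 18113287/6037762 + 23*(I*sqrt(219))/16 = 18113287/6037762 + 23*I*sqrt(219)/16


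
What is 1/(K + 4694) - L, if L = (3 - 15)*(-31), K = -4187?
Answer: -188603/507 ≈ -372.00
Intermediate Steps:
L = 372 (L = -12*(-31) = 372)
1/(K + 4694) - L = 1/(-4187 + 4694) - 1*372 = 1/507 - 372 = -188603/507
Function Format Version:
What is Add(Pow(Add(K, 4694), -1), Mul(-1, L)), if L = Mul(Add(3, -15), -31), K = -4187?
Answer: Rational(-188603, 507) ≈ -372.00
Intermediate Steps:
L = 372 (L = Mul(-12, -31) = 372)
Add(Pow(Add(K, 4694), -1), Mul(-1, L)) = Add(Pow(Add(-4187, 4694), -1), Mul(-1, 372)) = Add(Pow(507, -1), -372) = Add(Rational(1, 507), -372) = Rational(-188603, 507)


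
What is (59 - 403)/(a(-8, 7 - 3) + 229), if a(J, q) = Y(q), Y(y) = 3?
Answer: -43/29 ≈ -1.4828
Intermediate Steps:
a(J, q) = 3
(59 - 403)/(a(-8, 7 - 3) + 229) = (59 - 403)/(3 + 229) = -344/232 = -344*1/232 = -43/29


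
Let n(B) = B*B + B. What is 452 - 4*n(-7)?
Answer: 284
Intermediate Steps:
n(B) = B + B**2 (n(B) = B**2 + B = B + B**2)
452 - 4*n(-7) = 452 - (-28)*(1 - 7) = 452 - (-28)*(-6) = 452 - 4*42 = 452 - 168 = 284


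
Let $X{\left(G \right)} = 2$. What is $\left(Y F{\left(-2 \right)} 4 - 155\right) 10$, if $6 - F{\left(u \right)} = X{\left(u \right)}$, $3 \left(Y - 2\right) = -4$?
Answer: $- \frac{4330}{3} \approx -1443.3$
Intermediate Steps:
$Y = \frac{2}{3}$ ($Y = 2 + \frac{1}{3} \left(-4\right) = 2 - \frac{4}{3} = \frac{2}{3} \approx 0.66667$)
$F{\left(u \right)} = 4$ ($F{\left(u \right)} = 6 - 2 = 4$)
$\left(Y F{\left(-2 \right)} 4 - 155\right) 10 = \left(\frac{2}{3} \cdot 4 \cdot 4 - 155\right) 10 = \left(\frac{8}{3} \cdot 4 - 155\right) 10 = \left(\frac{32}{3} - 155\right) 10 = \left(- \frac{433}{3}\right) 10 = - \frac{4330}{3}$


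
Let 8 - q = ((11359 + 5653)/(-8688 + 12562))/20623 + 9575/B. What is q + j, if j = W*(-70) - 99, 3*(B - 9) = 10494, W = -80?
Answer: 771391225993946/140093255757 ≈ 5506.3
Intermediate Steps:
B = 3507 (B = 9 + (⅓)*10494 = 9 + 3498 = 3507)
q = 738226074689/140093255757 (q = 8 - (((11359 + 5653)/(-8688 + 12562))/20623 + 9575/3507) = 8 - ((17012/3874)*(1/20623) + 9575*(1/3507)) = 8 - ((17012*(1/3874))*(1/20623) + 9575/3507) = 8 - ((8506/1937)*(1/20623) + 9575/3507) = 8 - (8506/39946751 + 9575/3507) = 8 - 1*382519971367/140093255757 = 8 - 382519971367/140093255757 = 738226074689/140093255757 ≈ 5.2695)
j = 5501 (j = -80*(-70) - 99 = 5600 - 99 = 5501)
q + j = 738226074689/140093255757 + 5501 = 771391225993946/140093255757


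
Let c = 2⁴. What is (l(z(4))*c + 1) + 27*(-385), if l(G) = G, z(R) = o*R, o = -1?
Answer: -10458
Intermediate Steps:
c = 16
z(R) = -R
(l(z(4))*c + 1) + 27*(-385) = (-1*4*16 + 1) + 27*(-385) = (-4*16 + 1) - 10395 = (-64 + 1) - 10395 = -63 - 10395 = -10458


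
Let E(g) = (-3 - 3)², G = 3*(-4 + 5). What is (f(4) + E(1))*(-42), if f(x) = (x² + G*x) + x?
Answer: -2856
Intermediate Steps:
G = 3 (G = 3*1 = 3)
f(x) = x² + 4*x (f(x) = (x² + 3*x) + x = x² + 4*x)
E(g) = 36 (E(g) = (-6)² = 36)
(f(4) + E(1))*(-42) = (4*(4 + 4) + 36)*(-42) = (4*8 + 36)*(-42) = (32 + 36)*(-42) = 68*(-42) = -2856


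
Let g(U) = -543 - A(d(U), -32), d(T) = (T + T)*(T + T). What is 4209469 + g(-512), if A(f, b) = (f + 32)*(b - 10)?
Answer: 48250462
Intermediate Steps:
d(T) = 4*T² (d(T) = (2*T)*(2*T) = 4*T²)
A(f, b) = (-10 + b)*(32 + f) (A(f, b) = (32 + f)*(-10 + b) = (-10 + b)*(32 + f))
g(U) = 801 + 168*U² (g(U) = -543 - (-320 - 40*U² + 32*(-32) - 128*U²) = -543 - (-320 - 40*U² - 1024 - 128*U²) = -543 - (-1344 - 168*U²) = -543 + (1344 + 168*U²) = 801 + 168*U²)
4209469 + g(-512) = 4209469 + (801 + 168*(-512)²) = 4209469 + (801 + 168*262144) = 4209469 + (801 + 44040192) = 4209469 + 44040993 = 48250462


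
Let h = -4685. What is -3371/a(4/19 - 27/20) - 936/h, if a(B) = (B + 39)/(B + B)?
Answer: 13690321142/67403095 ≈ 203.11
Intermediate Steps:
a(B) = (39 + B)/(2*B) (a(B) = (39 + B)/((2*B)) = (39 + B)*(1/(2*B)) = (39 + B)/(2*B))
-3371/a(4/19 - 27/20) - 936/h = -3371*2*(4/19 - 27/20)/(39 + (4/19 - 27/20)) - 936/(-4685) = -3371*2*(4*(1/19) - 27*1/20)/(39 + (4*(1/19) - 27*1/20)) - 936*(-1/4685) = -3371*2*(4/19 - 27/20)/(39 + (4/19 - 27/20)) + 936/4685 = -3371*(-433/(190*(39 - 433/380))) + 936/4685 = -3371/((1/2)*(-380/433)*(14387/380)) + 936/4685 = -3371/(-14387/866) + 936/4685 = -3371*(-866/14387) + 936/4685 = 2919286/14387 + 936/4685 = 13690321142/67403095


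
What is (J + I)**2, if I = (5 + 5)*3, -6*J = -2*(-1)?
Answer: 7921/9 ≈ 880.11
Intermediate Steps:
J = -1/3 (J = -(-1)*(-1)/3 = -1/6*2 = -1/3 ≈ -0.33333)
I = 30 (I = 10*3 = 30)
(J + I)**2 = (-1/3 + 30)**2 = (89/3)**2 = 7921/9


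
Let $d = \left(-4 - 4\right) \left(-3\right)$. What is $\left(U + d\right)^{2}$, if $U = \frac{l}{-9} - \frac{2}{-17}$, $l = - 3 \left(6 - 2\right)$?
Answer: $\frac{1684804}{2601} \approx 647.75$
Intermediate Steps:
$l = -12$ ($l = \left(-3\right) 4 = -12$)
$d = 24$ ($d = \left(-8\right) \left(-3\right) = 24$)
$U = \frac{74}{51}$ ($U = - \frac{12}{-9} - \frac{2}{-17} = \left(-12\right) \left(- \frac{1}{9}\right) - - \frac{2}{17} = \frac{4}{3} + \frac{2}{17} = \frac{74}{51} \approx 1.451$)
$\left(U + d\right)^{2} = \left(\frac{74}{51} + 24\right)^{2} = \left(\frac{1298}{51}\right)^{2} = \frac{1684804}{2601}$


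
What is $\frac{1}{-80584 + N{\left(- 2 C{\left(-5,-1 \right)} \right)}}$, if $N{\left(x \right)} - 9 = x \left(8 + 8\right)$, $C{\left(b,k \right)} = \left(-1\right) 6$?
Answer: $- \frac{1}{80383} \approx -1.244 \cdot 10^{-5}$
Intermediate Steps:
$C{\left(b,k \right)} = -6$
$N{\left(x \right)} = 9 + 16 x$ ($N{\left(x \right)} = 9 + x \left(8 + 8\right) = 9 + x 16 = 9 + 16 x$)
$\frac{1}{-80584 + N{\left(- 2 C{\left(-5,-1 \right)} \right)}} = \frac{1}{-80584 + \left(9 + 16 \left(\left(-2\right) \left(-6\right)\right)\right)} = \frac{1}{-80584 + \left(9 + 16 \cdot 12\right)} = \frac{1}{-80584 + \left(9 + 192\right)} = \frac{1}{-80584 + 201} = \frac{1}{-80383} = - \frac{1}{80383}$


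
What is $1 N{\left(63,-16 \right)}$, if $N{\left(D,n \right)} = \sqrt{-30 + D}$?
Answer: $\sqrt{33} \approx 5.7446$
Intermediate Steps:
$1 N{\left(63,-16 \right)} = 1 \sqrt{-30 + 63} = 1 \sqrt{33} = \sqrt{33}$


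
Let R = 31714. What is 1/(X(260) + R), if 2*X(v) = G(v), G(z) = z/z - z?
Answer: 2/63169 ≈ 3.1661e-5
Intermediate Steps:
G(z) = 1 - z
X(v) = ½ - v/2 (X(v) = (1 - v)/2 = ½ - v/2)
1/(X(260) + R) = 1/((½ - ½*260) + 31714) = 1/((½ - 130) + 31714) = 1/(-259/2 + 31714) = 1/(63169/2) = 2/63169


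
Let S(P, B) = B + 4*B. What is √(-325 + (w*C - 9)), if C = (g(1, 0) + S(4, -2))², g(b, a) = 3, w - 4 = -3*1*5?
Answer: 3*I*√97 ≈ 29.547*I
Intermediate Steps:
w = -11 (w = 4 - 3*1*5 = 4 - 3*5 = 4 - 15 = -11)
S(P, B) = 5*B
C = 49 (C = (3 + 5*(-2))² = (3 - 10)² = (-7)² = 49)
√(-325 + (w*C - 9)) = √(-325 + (-11*49 - 9)) = √(-325 + (-539 - 9)) = √(-325 - 548) = √(-873) = 3*I*√97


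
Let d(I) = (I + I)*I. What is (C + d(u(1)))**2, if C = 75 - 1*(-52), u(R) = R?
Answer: 16641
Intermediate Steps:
d(I) = 2*I**2 (d(I) = (2*I)*I = 2*I**2)
C = 127 (C = 75 + 52 = 127)
(C + d(u(1)))**2 = (127 + 2*1**2)**2 = (127 + 2*1)**2 = (127 + 2)**2 = 129**2 = 16641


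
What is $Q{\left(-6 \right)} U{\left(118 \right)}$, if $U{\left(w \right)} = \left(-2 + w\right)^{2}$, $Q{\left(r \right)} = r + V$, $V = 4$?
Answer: $-26912$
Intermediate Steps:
$Q{\left(r \right)} = 4 + r$ ($Q{\left(r \right)} = r + 4 = 4 + r$)
$Q{\left(-6 \right)} U{\left(118 \right)} = \left(4 - 6\right) \left(-2 + 118\right)^{2} = - 2 \cdot 116^{2} = \left(-2\right) 13456 = -26912$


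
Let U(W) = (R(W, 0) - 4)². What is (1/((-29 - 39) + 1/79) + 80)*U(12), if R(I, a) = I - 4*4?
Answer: 27494464/5371 ≈ 5119.1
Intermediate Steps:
R(I, a) = -16 + I (R(I, a) = I - 16 = -16 + I)
U(W) = (-20 + W)² (U(W) = ((-16 + W) - 4)² = (-20 + W)²)
(1/((-29 - 39) + 1/79) + 80)*U(12) = (1/((-29 - 39) + 1/79) + 80)*(-20 + 12)² = (1/(-68 + 1/79) + 80)*(-8)² = (1/(-5371/79) + 80)*64 = (-79/5371 + 80)*64 = (429601/5371)*64 = 27494464/5371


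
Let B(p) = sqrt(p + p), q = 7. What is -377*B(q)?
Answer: -377*sqrt(14) ≈ -1410.6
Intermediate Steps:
B(p) = sqrt(2)*sqrt(p) (B(p) = sqrt(2*p) = sqrt(2)*sqrt(p))
-377*B(q) = -377*sqrt(2)*sqrt(7) = -377*sqrt(14)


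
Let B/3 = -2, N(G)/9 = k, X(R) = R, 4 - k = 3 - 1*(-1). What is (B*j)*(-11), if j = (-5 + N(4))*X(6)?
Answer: -1980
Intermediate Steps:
k = 0 (k = 4 - (3 - 1*(-1)) = 4 - (3 + 1) = 4 - 1*4 = 4 - 4 = 0)
N(G) = 0 (N(G) = 9*0 = 0)
B = -6 (B = 3*(-2) = -6)
j = -30 (j = (-5 + 0)*6 = -5*6 = -30)
(B*j)*(-11) = -6*(-30)*(-11) = 180*(-11) = -1980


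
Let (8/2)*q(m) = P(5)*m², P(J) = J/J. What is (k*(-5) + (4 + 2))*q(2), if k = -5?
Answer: 31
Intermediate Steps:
P(J) = 1
q(m) = m²/4 (q(m) = (1*m²)/4 = m²/4)
(k*(-5) + (4 + 2))*q(2) = (-5*(-5) + (4 + 2))*((¼)*2²) = (25 + 6)*((¼)*4) = 31*1 = 31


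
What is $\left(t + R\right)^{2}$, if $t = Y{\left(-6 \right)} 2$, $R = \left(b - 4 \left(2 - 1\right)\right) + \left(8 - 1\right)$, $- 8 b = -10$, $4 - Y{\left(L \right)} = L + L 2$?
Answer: $\frac{37249}{16} \approx 2328.1$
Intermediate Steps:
$Y{\left(L \right)} = 4 - 3 L$ ($Y{\left(L \right)} = 4 - \left(L + L 2\right) = 4 - \left(L + 2 L\right) = 4 - 3 L$)
$b = \frac{5}{4}$ ($b = \left(- \frac{1}{8}\right) \left(-10\right) = \frac{5}{4} \approx 1.25$)
$R = \frac{17}{4}$ ($R = \left(\frac{5}{4} - 4 \left(2 - 1\right)\right) + \left(8 - 1\right) = \left(\frac{5}{4} - 4\right) + 7 = - \frac{11}{4} + 7 = \frac{17}{4} \approx 4.25$)
$t = 44$ ($t = \left(4 - -18\right) 2 = \left(4 + 18\right) 2 = 22 \cdot 2 = 44$)
$\left(t + R\right)^{2} = \left(44 + \frac{17}{4}\right)^{2} = \left(\frac{193}{4}\right)^{2} = \frac{37249}{16}$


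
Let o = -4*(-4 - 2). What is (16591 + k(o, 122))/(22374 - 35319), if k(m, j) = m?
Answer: -3323/2589 ≈ -1.2835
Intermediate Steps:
o = 24 (o = -4*(-6) = 24)
(16591 + k(o, 122))/(22374 - 35319) = (16591 + 24)/(22374 - 35319) = 16615/(-12945) = 16615*(-1/12945) = -3323/2589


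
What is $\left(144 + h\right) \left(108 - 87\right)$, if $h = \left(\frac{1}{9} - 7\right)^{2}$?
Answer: $\frac{108556}{27} \approx 4020.6$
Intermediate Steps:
$h = \frac{3844}{81}$ ($h = \left(\frac{1}{9} - 7\right)^{2} = \left(- \frac{62}{9}\right)^{2} = \frac{3844}{81} \approx 47.457$)
$\left(144 + h\right) \left(108 - 87\right) = \left(144 + \frac{3844}{81}\right) \left(108 - 87\right) = \frac{15508}{81} \cdot 21 = \frac{108556}{27}$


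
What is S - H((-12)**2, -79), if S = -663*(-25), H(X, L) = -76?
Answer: 16651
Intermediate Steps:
S = 16575
S - H((-12)**2, -79) = 16575 - 1*(-76) = 16575 + 76 = 16651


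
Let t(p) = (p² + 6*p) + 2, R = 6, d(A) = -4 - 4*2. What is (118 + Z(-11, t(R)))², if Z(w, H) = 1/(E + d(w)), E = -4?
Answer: 3560769/256 ≈ 13909.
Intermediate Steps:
d(A) = -12 (d(A) = -4 - 8 = -12)
t(p) = 2 + p² + 6*p
Z(w, H) = -1/16 (Z(w, H) = 1/(-4 - 12) = 1/(-16) = -1/16)
(118 + Z(-11, t(R)))² = (118 - 1/16)² = (1887/16)² = 3560769/256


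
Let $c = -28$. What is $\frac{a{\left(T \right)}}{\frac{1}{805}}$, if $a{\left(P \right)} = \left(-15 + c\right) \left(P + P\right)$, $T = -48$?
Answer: $3323040$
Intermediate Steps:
$a{\left(P \right)} = - 86 P$ ($a{\left(P \right)} = \left(-15 - 28\right) \left(P + P\right) = - 43 \cdot 2 P = - 86 P$)
$\frac{a{\left(T \right)}}{\frac{1}{805}} = \frac{\left(-86\right) \left(-48\right)}{\frac{1}{805}} = 4128 \frac{1}{\frac{1}{805}} = 4128 \cdot 805 = 3323040$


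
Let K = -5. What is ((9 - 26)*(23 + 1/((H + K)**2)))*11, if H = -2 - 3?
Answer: -430287/100 ≈ -4302.9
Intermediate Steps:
H = -5
((9 - 26)*(23 + 1/((H + K)**2)))*11 = ((9 - 26)*(23 + 1/((-5 - 5)**2)))*11 = -17*(23 + 1/((-10)**2))*11 = -17*(23 + 1/100)*11 = -17*2301/100*11 = -39117/100*11 = -430287/100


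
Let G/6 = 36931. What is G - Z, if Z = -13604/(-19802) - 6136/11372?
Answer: 6237318899246/28148543 ≈ 2.2159e+5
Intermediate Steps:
G = 221586 (G = 6*36931 = 221586)
Z = 4149952/28148543 (Z = -13604*(-1/19802) - 6136*1/11372 = 6802/9901 - 1534/2843 = 4149952/28148543 ≈ 0.14743)
G - Z = 221586 - 1*4149952/28148543 = 221586 - 4149952/28148543 = 6237318899246/28148543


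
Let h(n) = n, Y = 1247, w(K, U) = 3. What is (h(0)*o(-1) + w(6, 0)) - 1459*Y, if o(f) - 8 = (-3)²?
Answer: -1819370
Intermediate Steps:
o(f) = 17 (o(f) = 8 + (-3)² = 8 + 9 = 17)
(h(0)*o(-1) + w(6, 0)) - 1459*Y = (0*17 + 3) - 1459*1247 = (0 + 3) - 1819373 = 3 - 1819373 = -1819370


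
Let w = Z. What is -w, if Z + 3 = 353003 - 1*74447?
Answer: -278553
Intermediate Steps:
Z = 278553 (Z = -3 + (353003 - 1*74447) = -3 + (353003 - 74447) = -3 + 278556 = 278553)
w = 278553
-w = -1*278553 = -278553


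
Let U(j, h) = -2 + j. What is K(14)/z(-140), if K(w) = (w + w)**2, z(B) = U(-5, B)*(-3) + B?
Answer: -112/17 ≈ -6.5882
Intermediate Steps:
z(B) = 21 + B (z(B) = (-2 - 5)*(-3) + B = -7*(-3) + B = 21 + B)
K(w) = 4*w**2 (K(w) = (2*w)**2 = 4*w**2)
K(14)/z(-140) = (4*14**2)/(21 - 140) = (4*196)/(-119) = 784*(-1/119) = -112/17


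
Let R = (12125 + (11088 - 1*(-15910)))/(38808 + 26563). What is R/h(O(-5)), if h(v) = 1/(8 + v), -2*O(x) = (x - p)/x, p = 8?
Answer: 2621241/653710 ≈ 4.0098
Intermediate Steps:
O(x) = -(-8 + x)/(2*x) (O(x) = -(x - 1*8)/(2*x) = -(x - 8)/(2*x) = -(-8 + x)/(2*x))
R = 39123/65371 (R = (12125 + (11088 + 15910))/65371 = (12125 + 26998)*(1/65371) = 39123*(1/65371) = 39123/65371 ≈ 0.59848)
R/h(O(-5)) = 39123/(65371*(1/(8 + (½)*(8 - 1*(-5))/(-5)))) = 39123/(65371*(1/(8 + (½)*(-⅕)*(8 + 5)))) = 39123/(65371*(1/(8 + (½)*(-⅕)*13))) = 39123/(65371*(1/(8 - 13/10))) = 39123/(65371*(1/(67/10))) = 39123/(65371*(10/67)) = (39123/65371)*(67/10) = 2621241/653710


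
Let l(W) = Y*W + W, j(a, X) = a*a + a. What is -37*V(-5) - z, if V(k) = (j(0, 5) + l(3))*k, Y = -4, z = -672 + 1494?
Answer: -2487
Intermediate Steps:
z = 822
j(a, X) = a + a² (j(a, X) = a² + a = a + a²)
l(W) = -3*W (l(W) = -4*W + W = -3*W)
V(k) = -9*k (V(k) = (0*(1 + 0) - 3*3)*k = (0*1 - 9)*k = (0 - 9)*k = -9*k)
-37*V(-5) - z = -(-333)*(-5) - 1*822 = -37*45 - 822 = -1665 - 822 = -2487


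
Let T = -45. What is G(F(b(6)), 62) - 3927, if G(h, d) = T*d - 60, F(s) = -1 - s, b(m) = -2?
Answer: -6777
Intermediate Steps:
G(h, d) = -60 - 45*d (G(h, d) = -45*d - 60 = -60 - 45*d)
G(F(b(6)), 62) - 3927 = (-60 - 45*62) - 3927 = (-60 - 2790) - 3927 = -2850 - 3927 = -6777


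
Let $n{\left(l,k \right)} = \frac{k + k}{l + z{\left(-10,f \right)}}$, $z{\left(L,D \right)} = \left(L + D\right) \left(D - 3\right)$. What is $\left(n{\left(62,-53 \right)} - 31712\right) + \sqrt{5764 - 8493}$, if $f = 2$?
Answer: $- \frac{1109973}{35} + i \sqrt{2729} \approx -31714.0 + 52.24 i$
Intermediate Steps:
$z{\left(L,D \right)} = \left(-3 + D\right) \left(D + L\right)$ ($z{\left(L,D \right)} = \left(D + L\right) \left(-3 + D\right) = \left(-3 + D\right) \left(D + L\right)$)
$n{\left(l,k \right)} = \frac{2 k}{8 + l}$ ($n{\left(l,k \right)} = \frac{k + k}{l + \left(2^{2} - 6 - -30 + 2 \left(-10\right)\right)} = \frac{2 k}{l + \left(4 - 6 + 30 - 20\right)} = \frac{2 k}{l + 8} = \frac{2 k}{8 + l}$)
$\left(n{\left(62,-53 \right)} - 31712\right) + \sqrt{5764 - 8493} = \left(2 \left(-53\right) \frac{1}{8 + 62} - 31712\right) + \sqrt{5764 - 8493} = \left(2 \left(-53\right) \frac{1}{70} - 31712\right) + \sqrt{-2729} = \left(2 \left(-53\right) \frac{1}{70} - 31712\right) + i \sqrt{2729} = \left(- \frac{53}{35} - 31712\right) + i \sqrt{2729} = - \frac{1109973}{35} + i \sqrt{2729}$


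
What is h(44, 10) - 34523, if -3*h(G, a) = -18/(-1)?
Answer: -34529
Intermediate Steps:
h(G, a) = -6 (h(G, a) = -(-6)/(-1) = -(-6)*(-1) = -⅓*18 = -6)
h(44, 10) - 34523 = -6 - 34523 = -34529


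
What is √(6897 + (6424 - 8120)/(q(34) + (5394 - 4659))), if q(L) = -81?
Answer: √737212017/327 ≈ 83.033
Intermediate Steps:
√(6897 + (6424 - 8120)/(q(34) + (5394 - 4659))) = √(6897 + (6424 - 8120)/(-81 + (5394 - 4659))) = √(6897 - 1696/(-81 + 735)) = √(6897 - 1696/654) = √(6897 - 1696*1/654) = √(6897 - 848/327) = √(2254471/327) = √737212017/327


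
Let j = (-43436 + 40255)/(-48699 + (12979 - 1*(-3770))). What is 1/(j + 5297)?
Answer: 31950/169242331 ≈ 0.00018878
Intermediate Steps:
j = 3181/31950 (j = -3181/(-48699 + (12979 + 3770)) = -3181/(-48699 + 16749) = -3181/(-31950) = -3181*(-1/31950) = 3181/31950 ≈ 0.099562)
1/(j + 5297) = 1/(3181/31950 + 5297) = 1/(169242331/31950) = 31950/169242331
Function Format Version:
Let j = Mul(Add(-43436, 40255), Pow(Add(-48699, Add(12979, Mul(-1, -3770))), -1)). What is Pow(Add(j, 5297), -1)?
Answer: Rational(31950, 169242331) ≈ 0.00018878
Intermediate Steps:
j = Rational(3181, 31950) (j = Mul(-3181, Pow(Add(-48699, Add(12979, 3770)), -1)) = Mul(-3181, Pow(Add(-48699, 16749), -1)) = Mul(-3181, Pow(-31950, -1)) = Mul(-3181, Rational(-1, 31950)) = Rational(3181, 31950) ≈ 0.099562)
Pow(Add(j, 5297), -1) = Pow(Add(Rational(3181, 31950), 5297), -1) = Pow(Rational(169242331, 31950), -1) = Rational(31950, 169242331)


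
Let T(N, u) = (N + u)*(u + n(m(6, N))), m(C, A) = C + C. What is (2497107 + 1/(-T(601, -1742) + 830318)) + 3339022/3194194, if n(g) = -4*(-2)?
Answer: 4579067995319271543/1833748445072 ≈ 2.4971e+6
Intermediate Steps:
m(C, A) = 2*C
n(g) = 8
T(N, u) = (8 + u)*(N + u) (T(N, u) = (N + u)*(u + 8) = (N + u)*(8 + u) = (8 + u)*(N + u))
(2497107 + 1/(-T(601, -1742) + 830318)) + 3339022/3194194 = (2497107 + 1/(-((-1742)² + 8*601 + 8*(-1742) + 601*(-1742)) + 830318)) + 3339022/3194194 = (2497107 + 1/(-(3034564 + 4808 - 13936 - 1046942) + 830318)) + 3339022*(1/3194194) = (2497107 + 1/(-1*1978494 + 830318)) + 1669511/1597097 = (2497107 + 1/(-1978494 + 830318)) + 1669511/1597097 = (2497107 + 1/(-1148176)) + 1669511/1597097 = (2497107 - 1/1148176) + 1669511/1597097 = 2867118326831/1148176 + 1669511/1597097 = 4579067995319271543/1833748445072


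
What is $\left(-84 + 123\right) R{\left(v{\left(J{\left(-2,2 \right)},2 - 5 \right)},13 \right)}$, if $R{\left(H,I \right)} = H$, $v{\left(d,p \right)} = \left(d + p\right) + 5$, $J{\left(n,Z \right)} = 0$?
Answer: $78$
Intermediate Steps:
$v{\left(d,p \right)} = 5 + d + p$
$\left(-84 + 123\right) R{\left(v{\left(J{\left(-2,2 \right)},2 - 5 \right)},13 \right)} = \left(-84 + 123\right) \left(5 + 0 + \left(2 - 5\right)\right) = 39 \left(5 + 0 - 3\right) = 39 \cdot 2 = 78$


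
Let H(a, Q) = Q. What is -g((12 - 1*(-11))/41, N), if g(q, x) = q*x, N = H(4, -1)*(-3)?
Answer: -69/41 ≈ -1.6829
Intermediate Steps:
N = 3 (N = -1*(-3) = 3)
-g((12 - 1*(-11))/41, N) = -(12 - 1*(-11))/41*3 = -(12 + 11)*(1/41)*3 = -23*(1/41)*3 = -23*3/41 = -1*69/41 = -69/41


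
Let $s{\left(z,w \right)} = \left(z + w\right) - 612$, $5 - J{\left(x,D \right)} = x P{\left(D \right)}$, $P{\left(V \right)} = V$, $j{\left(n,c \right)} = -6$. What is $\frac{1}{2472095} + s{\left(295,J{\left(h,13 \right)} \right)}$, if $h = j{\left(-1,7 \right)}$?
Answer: $- \frac{578470229}{2472095} \approx -234.0$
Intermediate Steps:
$h = -6$
$J{\left(x,D \right)} = 5 - D x$ ($J{\left(x,D \right)} = 5 - x D = 5 - D x$)
$s{\left(z,w \right)} = -612 + w + z$ ($s{\left(z,w \right)} = \left(w + z\right) - 612 = -612 + w + z$)
$\frac{1}{2472095} + s{\left(295,J{\left(h,13 \right)} \right)} = \frac{1}{2472095} - \left(312 - 78\right) = \frac{1}{2472095} + \left(-612 + \left(5 + 78\right) + 295\right) = \frac{1}{2472095} + \left(-612 + 83 + 295\right) = \frac{1}{2472095} - 234 = - \frac{578470229}{2472095}$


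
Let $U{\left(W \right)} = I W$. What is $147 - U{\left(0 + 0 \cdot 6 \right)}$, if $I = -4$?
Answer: $147$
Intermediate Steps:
$U{\left(W \right)} = - 4 W$
$147 - U{\left(0 + 0 \cdot 6 \right)} = 147 - - 4 \left(0 + 0 \cdot 6\right) = 147 - - 4 \left(0 + 0\right) = 147 - \left(-4\right) 0 = 147 - 0 = 147 + 0 = 147$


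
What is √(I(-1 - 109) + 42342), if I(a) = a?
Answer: 2*√10558 ≈ 205.50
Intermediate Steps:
√(I(-1 - 109) + 42342) = √((-1 - 109) + 42342) = √(-110 + 42342) = √42232 = 2*√10558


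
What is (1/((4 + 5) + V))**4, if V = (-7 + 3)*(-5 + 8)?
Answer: 1/81 ≈ 0.012346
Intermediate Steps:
V = -12 (V = -4*3 = -12)
(1/((4 + 5) + V))**4 = (1/((4 + 5) - 12))**4 = (1/(9 - 12))**4 = (1/(-3))**4 = (-1/3)**4 = 1/81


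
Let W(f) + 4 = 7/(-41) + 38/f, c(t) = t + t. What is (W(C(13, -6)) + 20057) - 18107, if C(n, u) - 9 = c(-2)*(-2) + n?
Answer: 1197464/615 ≈ 1947.1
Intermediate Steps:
c(t) = 2*t
C(n, u) = 17 + n (C(n, u) = 9 + ((2*(-2))*(-2) + n) = 9 + (-4*(-2) + n) = 9 + (8 + n) = 17 + n)
W(f) = -171/41 + 38/f (W(f) = -4 + (7/(-41) + 38/f) = -4 + (7*(-1/41) + 38/f) = -4 + (-7/41 + 38/f) = -171/41 + 38/f)
(W(C(13, -6)) + 20057) - 18107 = ((-171/41 + 38/(17 + 13)) + 20057) - 18107 = ((-171/41 + 38/30) + 20057) - 18107 = ((-171/41 + 38*(1/30)) + 20057) - 18107 = ((-171/41 + 19/15) + 20057) - 18107 = (-1786/615 + 20057) - 18107 = 12333269/615 - 18107 = 1197464/615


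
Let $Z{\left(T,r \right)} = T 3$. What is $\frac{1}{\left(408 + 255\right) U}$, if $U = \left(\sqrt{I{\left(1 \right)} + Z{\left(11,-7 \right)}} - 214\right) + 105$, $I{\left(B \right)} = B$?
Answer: $- \frac{109}{7854561} - \frac{\sqrt{34}}{7854561} \approx -1.462 \cdot 10^{-5}$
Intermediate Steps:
$Z{\left(T,r \right)} = 3 T$
$U = -109 + \sqrt{34}$ ($U = \left(\sqrt{1 + 3 \cdot 11} - 214\right) + 105 = \left(\sqrt{1 + 33} - 214\right) + 105 = \left(\sqrt{34} - 214\right) + 105 = \left(-214 + \sqrt{34}\right) + 105 = -109 + \sqrt{34} \approx -103.17$)
$\frac{1}{\left(408 + 255\right) U} = \frac{1}{\left(408 + 255\right) \left(-109 + \sqrt{34}\right)} = \frac{1}{663 \left(-109 + \sqrt{34}\right)}$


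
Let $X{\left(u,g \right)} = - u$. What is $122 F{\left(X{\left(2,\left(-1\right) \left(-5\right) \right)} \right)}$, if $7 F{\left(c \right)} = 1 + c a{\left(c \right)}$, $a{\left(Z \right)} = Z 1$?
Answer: $\frac{610}{7} \approx 87.143$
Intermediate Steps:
$a{\left(Z \right)} = Z$
$F{\left(c \right)} = \frac{1}{7} + \frac{c^{2}}{7}$ ($F{\left(c \right)} = \frac{1 + c c}{7} = \frac{1 + c^{2}}{7} = \frac{1}{7} + \frac{c^{2}}{7}$)
$122 F{\left(X{\left(2,\left(-1\right) \left(-5\right) \right)} \right)} = 122 \left(\frac{1}{7} + \frac{\left(\left(-1\right) 2\right)^{2}}{7}\right) = 122 \left(\frac{1}{7} + \frac{\left(-2\right)^{2}}{7}\right) = 122 \left(\frac{1}{7} + \frac{1}{7} \cdot 4\right) = 122 \left(\frac{1}{7} + \frac{4}{7}\right) = 122 \cdot \frac{5}{7} = \frac{610}{7}$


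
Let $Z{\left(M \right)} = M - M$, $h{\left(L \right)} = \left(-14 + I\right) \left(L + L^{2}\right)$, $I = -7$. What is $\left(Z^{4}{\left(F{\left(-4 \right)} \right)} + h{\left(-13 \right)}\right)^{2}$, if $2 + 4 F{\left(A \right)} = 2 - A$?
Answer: $10732176$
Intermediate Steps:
$F{\left(A \right)} = - \frac{A}{4}$ ($F{\left(A \right)} = - \frac{1}{2} + \frac{2 - A}{4} = - \frac{1}{2} - \left(- \frac{1}{2} + \frac{A}{4}\right) = - \frac{A}{4}$)
$h{\left(L \right)} = - 21 L - 21 L^{2}$ ($h{\left(L \right)} = \left(-14 - 7\right) \left(L + L^{2}\right) = - 21 \left(L + L^{2}\right) = - 21 L - 21 L^{2}$)
$Z{\left(M \right)} = 0$
$\left(Z^{4}{\left(F{\left(-4 \right)} \right)} + h{\left(-13 \right)}\right)^{2} = \left(0^{4} - - 273 \left(1 - 13\right)\right)^{2} = \left(0 - \left(-273\right) \left(-12\right)\right)^{2} = \left(0 - 3276\right)^{2} = \left(-3276\right)^{2} = 10732176$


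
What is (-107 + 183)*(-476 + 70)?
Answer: -30856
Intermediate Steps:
(-107 + 183)*(-476 + 70) = 76*(-406) = -30856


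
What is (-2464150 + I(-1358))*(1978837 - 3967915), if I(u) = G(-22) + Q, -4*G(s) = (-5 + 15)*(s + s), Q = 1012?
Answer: 4899154808184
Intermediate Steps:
G(s) = -5*s (G(s) = -(-5 + 15)*(s + s)/4 = -5*2*s/2 = -5*s)
I(u) = 1122 (I(u) = -5*(-22) + 1012 = 110 + 1012 = 1122)
(-2464150 + I(-1358))*(1978837 - 3967915) = (-2464150 + 1122)*(1978837 - 3967915) = -2463028*(-1989078) = 4899154808184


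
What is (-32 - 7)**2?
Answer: 1521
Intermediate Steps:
(-32 - 7)**2 = (-39)**2 = 1521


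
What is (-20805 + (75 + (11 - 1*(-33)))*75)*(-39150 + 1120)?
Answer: 451796400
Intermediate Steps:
(-20805 + (75 + (11 - 1*(-33)))*75)*(-39150 + 1120) = (-20805 + (75 + (11 + 33))*75)*(-38030) = (-20805 + (75 + 44)*75)*(-38030) = (-20805 + 119*75)*(-38030) = (-20805 + 8925)*(-38030) = -11880*(-38030) = 451796400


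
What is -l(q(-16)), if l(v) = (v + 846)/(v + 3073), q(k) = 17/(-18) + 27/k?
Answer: -121445/442133 ≈ -0.27468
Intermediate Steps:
q(k) = -17/18 + 27/k (q(k) = 17*(-1/18) + 27/k = -17/18 + 27/k)
l(v) = (846 + v)/(3073 + v)
-l(q(-16)) = -(846 + (-17/18 + 27/(-16)))/(3073 + (-17/18 + 27/(-16))) = -(846 + (-17/18 + 27*(-1/16)))/(3073 + (-17/18 + 27*(-1/16))) = -(846 + (-17/18 - 27/16))/(3073 + (-17/18 - 27/16)) = -(846 - 379/144)/(3073 - 379/144) = -121445/(442133/144*144) = -144*121445/(442133*144) = -1*121445/442133 = -121445/442133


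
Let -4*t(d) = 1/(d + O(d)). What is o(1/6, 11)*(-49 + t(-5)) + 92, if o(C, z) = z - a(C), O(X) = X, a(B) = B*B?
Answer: -42755/96 ≈ -445.36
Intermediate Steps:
a(B) = B**2
o(C, z) = z - C**2
t(d) = -1/(8*d) (t(d) = -1/(4*(d + d)) = -1/(2*d)/4 = -1/(8*d))
o(1/6, 11)*(-49 + t(-5)) + 92 = (11 - (1/6)**2)*(-49 - 1/8/(-5)) + 92 = (11 - (1/6)**2)*(-49 - 1/8*(-1/5)) + 92 = (11 - 1*1/36)*(-49 + 1/40) + 92 = (11 - 1/36)*(-1959/40) + 92 = (395/36)*(-1959/40) + 92 = -51587/96 + 92 = -42755/96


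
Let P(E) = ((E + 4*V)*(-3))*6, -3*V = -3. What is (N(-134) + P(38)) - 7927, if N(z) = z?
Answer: -8817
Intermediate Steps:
V = 1 (V = -⅓*(-3) = 1)
P(E) = -72 - 18*E (P(E) = ((E + 4*1)*(-3))*6 = ((E + 4)*(-3))*6 = ((4 + E)*(-3))*6 = (-12 - 3*E)*6 = -72 - 18*E)
(N(-134) + P(38)) - 7927 = (-134 + (-72 - 18*38)) - 7927 = (-134 + (-72 - 684)) - 7927 = (-134 - 756) - 7927 = -890 - 7927 = -8817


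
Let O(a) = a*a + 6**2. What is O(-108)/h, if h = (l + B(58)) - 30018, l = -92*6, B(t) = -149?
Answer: -900/2363 ≈ -0.38087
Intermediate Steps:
l = -552
O(a) = 36 + a**2 (O(a) = a**2 + 36 = 36 + a**2)
h = -30719 (h = (-552 - 149) - 30018 = -701 - 30018 = -30719)
O(-108)/h = (36 + (-108)**2)/(-30719) = (36 + 11664)*(-1/30719) = 11700*(-1/30719) = -900/2363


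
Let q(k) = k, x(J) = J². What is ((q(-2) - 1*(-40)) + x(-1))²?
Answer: 1521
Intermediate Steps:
((q(-2) - 1*(-40)) + x(-1))² = ((-2 - 1*(-40)) + (-1)²)² = ((-2 + 40) + 1)² = (38 + 1)² = 39² = 1521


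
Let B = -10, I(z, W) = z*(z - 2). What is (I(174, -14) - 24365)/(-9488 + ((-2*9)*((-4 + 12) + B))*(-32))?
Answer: -5563/10640 ≈ -0.52284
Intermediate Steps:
I(z, W) = z*(-2 + z)
(I(174, -14) - 24365)/(-9488 + ((-2*9)*((-4 + 12) + B))*(-32)) = (174*(-2 + 174) - 24365)/(-9488 + ((-2*9)*((-4 + 12) - 10))*(-32)) = (174*172 - 24365)/(-9488 - 18*(8 - 10)*(-32)) = (29928 - 24365)/(-9488 - 18*(-2)*(-32)) = 5563/(-9488 + 36*(-32)) = 5563/(-9488 - 1152) = 5563/(-10640) = 5563*(-1/10640) = -5563/10640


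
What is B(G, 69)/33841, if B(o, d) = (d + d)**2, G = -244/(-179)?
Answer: 19044/33841 ≈ 0.56275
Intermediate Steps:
G = 244/179 (G = -244*(-1/179) = 244/179 ≈ 1.3631)
B(o, d) = 4*d**2 (B(o, d) = (2*d)**2 = 4*d**2)
B(G, 69)/33841 = (4*69**2)/33841 = (4*4761)*(1/33841) = 19044*(1/33841) = 19044/33841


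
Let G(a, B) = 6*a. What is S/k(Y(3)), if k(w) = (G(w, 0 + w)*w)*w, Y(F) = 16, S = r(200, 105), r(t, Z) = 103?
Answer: 103/24576 ≈ 0.0041911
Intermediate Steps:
S = 103
k(w) = 6*w³ (k(w) = ((6*w)*w)*w = (6*w²)*w = 6*w³)
S/k(Y(3)) = 103/((6*16³)) = 103/((6*4096)) = 103/24576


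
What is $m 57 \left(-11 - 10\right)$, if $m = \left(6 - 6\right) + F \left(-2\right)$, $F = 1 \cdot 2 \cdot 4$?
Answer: $19152$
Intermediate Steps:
$F = 8$ ($F = 2 \cdot 4 = 8$)
$m = -16$ ($m = \left(6 - 6\right) + 8 \left(-2\right) = \left(6 - 6\right) - 16 = 0 - 16 = -16$)
$m 57 \left(-11 - 10\right) = \left(-16\right) 57 \left(-11 - 10\right) = \left(-912\right) \left(-21\right) = 19152$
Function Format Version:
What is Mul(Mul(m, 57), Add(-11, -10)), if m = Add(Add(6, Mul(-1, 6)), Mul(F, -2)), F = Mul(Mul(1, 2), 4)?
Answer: 19152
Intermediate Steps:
F = 8 (F = Mul(2, 4) = 8)
m = -16 (m = Add(Add(6, Mul(-1, 6)), Mul(8, -2)) = Add(Add(6, -6), -16) = Add(0, -16) = -16)
Mul(Mul(m, 57), Add(-11, -10)) = Mul(Mul(-16, 57), Add(-11, -10)) = Mul(-912, -21) = 19152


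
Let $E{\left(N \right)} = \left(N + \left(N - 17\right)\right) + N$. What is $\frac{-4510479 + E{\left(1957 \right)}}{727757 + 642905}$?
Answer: $- \frac{4504625}{1370662} \approx -3.2865$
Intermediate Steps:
$E{\left(N \right)} = -17 + 3 N$ ($E{\left(N \right)} = \left(N + \left(-17 + N\right)\right) + N = \left(-17 + 2 N\right) + N = -17 + 3 N$)
$\frac{-4510479 + E{\left(1957 \right)}}{727757 + 642905} = \frac{-4510479 + \left(-17 + 3 \cdot 1957\right)}{727757 + 642905} = \frac{-4510479 + \left(-17 + 5871\right)}{1370662} = \left(-4510479 + 5854\right) \frac{1}{1370662} = \left(-4504625\right) \frac{1}{1370662} = - \frac{4504625}{1370662}$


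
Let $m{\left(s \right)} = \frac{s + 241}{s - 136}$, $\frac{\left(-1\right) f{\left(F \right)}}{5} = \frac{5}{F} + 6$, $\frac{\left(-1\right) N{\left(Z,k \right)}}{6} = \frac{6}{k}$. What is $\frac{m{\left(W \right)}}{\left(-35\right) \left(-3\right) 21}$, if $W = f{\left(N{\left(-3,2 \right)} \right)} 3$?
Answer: $- \frac{19}{59895} \approx -0.00031722$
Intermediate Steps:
$N{\left(Z,k \right)} = - \frac{36}{k}$ ($N{\left(Z,k \right)} = - 6 \frac{6}{k} = - \frac{36}{k}$)
$f{\left(F \right)} = -30 - \frac{25}{F}$ ($f{\left(F \right)} = - 5 \left(\frac{5}{F} + 6\right) = - 5 \left(6 + \frac{5}{F}\right) = -30 - \frac{25}{F}$)
$W = - \frac{515}{6}$ ($W = \left(-30 - \frac{25}{\left(-36\right) \frac{1}{2}}\right) 3 = \left(-30 - \frac{25}{-18}\right) 3 = \left(-30 - - \frac{25}{18}\right) 3 = \left(-30 + \frac{25}{18}\right) 3 = \left(- \frac{515}{18}\right) 3 = - \frac{515}{6} \approx -85.833$)
$m{\left(s \right)} = \frac{241 + s}{-136 + s}$
$\frac{m{\left(W \right)}}{\left(-35\right) \left(-3\right) 21} = \frac{\frac{1}{-136 - \frac{515}{6}} \left(241 - \frac{515}{6}\right)}{\left(-35\right) \left(-3\right) 21} = \frac{\frac{1}{- \frac{1331}{6}} \cdot \frac{931}{6}}{105 \cdot 21} = \frac{\left(- \frac{6}{1331}\right) \frac{931}{6}}{2205} = \left(- \frac{931}{1331}\right) \frac{1}{2205} = - \frac{19}{59895}$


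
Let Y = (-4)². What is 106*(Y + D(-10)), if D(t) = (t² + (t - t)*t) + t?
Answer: 11236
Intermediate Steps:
Y = 16
D(t) = t + t² (D(t) = (t² + 0*t) + t = (t² + 0) + t = t² + t = t + t²)
106*(Y + D(-10)) = 106*(16 - 10*(1 - 10)) = 106*(16 - 10*(-9)) = 106*(16 + 90) = 106*106 = 11236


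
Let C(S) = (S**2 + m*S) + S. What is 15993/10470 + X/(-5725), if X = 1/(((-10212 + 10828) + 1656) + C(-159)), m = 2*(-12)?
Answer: 47626420813/31179180125 ≈ 1.5275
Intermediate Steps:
m = -24
C(S) = S**2 - 23*S (C(S) = (S**2 - 24*S) + S = S**2 - 23*S)
X = 1/31210 (X = 1/(((-10212 + 10828) + 1656) - 159*(-23 - 159)) = 1/((616 + 1656) - 159*(-182)) = 1/(2272 + 28938) = 1/31210 ≈ 3.2041e-5)
15993/10470 + X/(-5725) = 15993/10470 + (1/31210)/(-5725) = 15993*(1/10470) + (1/31210)*(-1/5725) = 5331/3490 - 1/178677250 = 47626420813/31179180125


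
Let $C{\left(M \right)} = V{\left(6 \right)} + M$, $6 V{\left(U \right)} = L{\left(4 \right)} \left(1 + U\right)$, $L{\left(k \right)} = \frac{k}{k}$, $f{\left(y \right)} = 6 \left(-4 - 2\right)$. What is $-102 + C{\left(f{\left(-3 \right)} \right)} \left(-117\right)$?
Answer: $\frac{7947}{2} \approx 3973.5$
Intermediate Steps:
$f{\left(y \right)} = -36$ ($f{\left(y \right)} = 6 \left(-6\right) = -36$)
$L{\left(k \right)} = 1$
$V{\left(U \right)} = \frac{1}{6} + \frac{U}{6}$ ($V{\left(U \right)} = \frac{1 \left(1 + U\right)}{6} = \frac{1 + U}{6} = \frac{1}{6} + \frac{U}{6}$)
$C{\left(M \right)} = \frac{7}{6} + M$ ($C{\left(M \right)} = \left(\frac{1}{6} + \frac{1}{6} \cdot 6\right) + M = \left(\frac{1}{6} + 1\right) + M = \frac{7}{6} + M$)
$-102 + C{\left(f{\left(-3 \right)} \right)} \left(-117\right) = -102 + \left(\frac{7}{6} - 36\right) \left(-117\right) = -102 - - \frac{8151}{2} = -102 + \frac{8151}{2} = \frac{7947}{2}$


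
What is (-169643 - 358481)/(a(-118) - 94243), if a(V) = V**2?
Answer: 528124/80319 ≈ 6.5753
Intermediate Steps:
(-169643 - 358481)/(a(-118) - 94243) = (-169643 - 358481)/((-118)**2 - 94243) = -528124/(13924 - 94243) = -528124/(-80319) = -528124*(-1/80319) = 528124/80319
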